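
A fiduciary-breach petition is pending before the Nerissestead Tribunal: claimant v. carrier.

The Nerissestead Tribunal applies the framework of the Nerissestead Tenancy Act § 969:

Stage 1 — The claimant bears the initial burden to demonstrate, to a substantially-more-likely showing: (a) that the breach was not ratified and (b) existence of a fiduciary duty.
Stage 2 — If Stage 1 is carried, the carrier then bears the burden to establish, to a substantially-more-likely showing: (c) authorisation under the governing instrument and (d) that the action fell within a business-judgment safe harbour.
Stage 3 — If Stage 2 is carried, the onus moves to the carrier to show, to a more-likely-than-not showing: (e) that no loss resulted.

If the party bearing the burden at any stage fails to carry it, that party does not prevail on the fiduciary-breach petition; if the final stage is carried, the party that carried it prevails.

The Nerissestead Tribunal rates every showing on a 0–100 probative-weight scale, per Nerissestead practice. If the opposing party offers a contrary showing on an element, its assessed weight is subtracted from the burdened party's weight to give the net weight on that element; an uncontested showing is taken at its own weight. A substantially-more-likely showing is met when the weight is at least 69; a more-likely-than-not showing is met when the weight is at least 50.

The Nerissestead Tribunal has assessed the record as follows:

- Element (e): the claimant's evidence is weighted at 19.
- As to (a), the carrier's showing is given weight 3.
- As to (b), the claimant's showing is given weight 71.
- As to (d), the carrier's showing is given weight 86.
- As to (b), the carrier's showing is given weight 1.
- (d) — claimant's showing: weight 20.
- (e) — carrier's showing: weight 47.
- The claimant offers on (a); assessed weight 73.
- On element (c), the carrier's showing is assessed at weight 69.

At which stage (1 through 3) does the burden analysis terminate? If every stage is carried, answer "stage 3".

stage 2

At Stage 1 the claimant must meet a substantially-more-likely showing (weight is at least 69): on (a) the weight is 73 less the opposing 3 gives net 70, ≥ 69, so (a) meets the standard; on (b) the weight is 71 less the opposing 1 gives net 70, which does reach 69, so (b) meets the standard.
  The claimant carries Stage 1; the carrier now bears the burden.
At Stage 2 the carrier must meet a substantially-more-likely showing (weight is at least 69): on (c) the weight is 69, which does reach 69, so (c) meets the standard; on (d) the weight is 86 less the opposing 20 gives net 66, which does not reach 69, so (d) does not meet the standard.
  Not every element is met, so the carrier fails to carry Stage 2.
The claimant prevails.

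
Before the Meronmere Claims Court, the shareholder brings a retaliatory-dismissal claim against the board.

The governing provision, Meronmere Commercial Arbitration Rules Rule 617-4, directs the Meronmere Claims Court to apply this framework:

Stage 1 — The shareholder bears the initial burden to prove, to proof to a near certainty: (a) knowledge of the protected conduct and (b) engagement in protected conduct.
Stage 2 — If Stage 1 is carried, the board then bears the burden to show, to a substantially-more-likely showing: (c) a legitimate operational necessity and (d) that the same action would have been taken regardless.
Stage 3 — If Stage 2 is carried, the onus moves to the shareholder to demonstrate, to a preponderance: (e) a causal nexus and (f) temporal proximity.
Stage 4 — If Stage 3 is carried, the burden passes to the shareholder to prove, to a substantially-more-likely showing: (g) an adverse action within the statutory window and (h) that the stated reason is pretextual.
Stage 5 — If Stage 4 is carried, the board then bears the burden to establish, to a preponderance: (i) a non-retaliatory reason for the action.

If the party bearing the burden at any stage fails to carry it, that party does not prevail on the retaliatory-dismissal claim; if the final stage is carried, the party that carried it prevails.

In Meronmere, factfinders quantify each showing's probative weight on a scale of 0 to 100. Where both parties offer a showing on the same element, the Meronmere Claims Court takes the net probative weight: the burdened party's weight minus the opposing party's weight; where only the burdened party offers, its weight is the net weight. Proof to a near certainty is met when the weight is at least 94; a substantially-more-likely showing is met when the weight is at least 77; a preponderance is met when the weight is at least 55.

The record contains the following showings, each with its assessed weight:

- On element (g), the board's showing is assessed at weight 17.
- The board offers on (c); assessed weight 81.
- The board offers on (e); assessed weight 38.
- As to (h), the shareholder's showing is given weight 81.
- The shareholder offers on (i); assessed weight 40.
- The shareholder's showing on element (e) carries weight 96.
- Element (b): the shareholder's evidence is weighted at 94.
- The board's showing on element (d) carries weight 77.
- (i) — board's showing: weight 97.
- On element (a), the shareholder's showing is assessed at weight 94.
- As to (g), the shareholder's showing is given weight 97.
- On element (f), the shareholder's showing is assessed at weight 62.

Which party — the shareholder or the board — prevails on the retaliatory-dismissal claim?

board

Stage 1 (shareholder, proof to a near certainty, weight is at least 94): (a) 94 ≥ 94 — meets; (b) 94 ≥ 94 — meets.
  The shareholder carries Stage 1; the board now bears the burden.
Stage 2 (board, a substantially-more-likely showing, weight is at least 77): (c) 81 ≥ 77 — meets; (d) 77 ≥ 77 — meets.
  All elements met. The burden passes to the shareholder.
Stage 3 (shareholder, a preponderance, weight is at least 55): (e) net 96−38=58 ≥ 55 — meets; (f) 62 ≥ 55 — meets.
  All elements met. The shareholder retains the burden for Stage 4.
Stage 4 (shareholder, a substantially-more-likely showing, weight is at least 77): (g) net 97−17=80 ≥ 77 — meets; (h) 81 ≥ 77 — meets.
  Stage 4 carried; the burden shifts to the board.
Stage 5 (board, a preponderance, weight is at least 55): (i) net 97−40=57 ≥ 55 — meets.
  Stage 5 carried; the final stage is satisfied.
With every stage satisfied, the board prevails.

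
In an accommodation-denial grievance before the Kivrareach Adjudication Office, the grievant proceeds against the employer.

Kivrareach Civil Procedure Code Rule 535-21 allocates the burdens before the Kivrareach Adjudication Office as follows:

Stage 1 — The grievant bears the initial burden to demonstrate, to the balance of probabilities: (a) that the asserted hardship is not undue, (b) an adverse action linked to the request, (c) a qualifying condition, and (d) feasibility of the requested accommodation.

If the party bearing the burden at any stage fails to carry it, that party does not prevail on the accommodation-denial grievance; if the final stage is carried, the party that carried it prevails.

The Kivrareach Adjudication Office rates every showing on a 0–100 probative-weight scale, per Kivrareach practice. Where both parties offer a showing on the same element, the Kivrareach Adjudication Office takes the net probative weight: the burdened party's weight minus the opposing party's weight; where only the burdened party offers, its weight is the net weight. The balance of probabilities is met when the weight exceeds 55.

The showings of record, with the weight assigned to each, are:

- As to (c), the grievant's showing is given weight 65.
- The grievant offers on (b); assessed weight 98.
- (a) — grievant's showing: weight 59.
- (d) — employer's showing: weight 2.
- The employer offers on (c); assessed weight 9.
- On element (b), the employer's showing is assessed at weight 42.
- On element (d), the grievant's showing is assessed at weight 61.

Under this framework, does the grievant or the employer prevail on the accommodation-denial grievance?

At Stage 1 the grievant must meet the balance of probabilities (weight exceeds 55): on (a) the weight is 59, which does exceed 55, so (a) meets the standard; on (b) the weight is 98 less the opposing 42 gives net 56, > 55, so (b) meets the standard; on (c) the weight is 65 less the opposing 9 gives net 56, > 55, so (c) meets the standard; on (d) the weight is 61 less the opposing 2 gives net 59, which does exceed 55, so (d) meets the standard.
  Stage 1 carried; the final stage is satisfied.
With every stage satisfied, the grievant prevails.

grievant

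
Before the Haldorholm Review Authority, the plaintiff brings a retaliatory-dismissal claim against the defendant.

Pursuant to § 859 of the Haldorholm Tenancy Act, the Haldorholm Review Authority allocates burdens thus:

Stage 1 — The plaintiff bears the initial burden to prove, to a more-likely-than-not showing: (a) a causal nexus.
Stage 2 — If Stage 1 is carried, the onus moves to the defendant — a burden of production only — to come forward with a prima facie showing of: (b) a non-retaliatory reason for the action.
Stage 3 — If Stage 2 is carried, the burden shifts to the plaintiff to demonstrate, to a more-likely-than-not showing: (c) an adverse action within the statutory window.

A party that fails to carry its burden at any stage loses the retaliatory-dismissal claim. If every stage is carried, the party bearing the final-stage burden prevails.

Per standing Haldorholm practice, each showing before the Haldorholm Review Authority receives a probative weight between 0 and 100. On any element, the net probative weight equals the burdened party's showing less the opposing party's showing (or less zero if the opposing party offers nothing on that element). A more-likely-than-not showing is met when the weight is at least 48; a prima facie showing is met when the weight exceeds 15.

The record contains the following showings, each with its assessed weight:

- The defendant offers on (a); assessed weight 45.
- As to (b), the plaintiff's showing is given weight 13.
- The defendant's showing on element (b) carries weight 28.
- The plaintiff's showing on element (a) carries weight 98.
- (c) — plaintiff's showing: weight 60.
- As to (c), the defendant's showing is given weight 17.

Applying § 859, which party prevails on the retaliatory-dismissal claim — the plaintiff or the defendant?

plaintiff

Stage 1 (plaintiff, a more-likely-than-not showing, weight is at least 48): (a) net 98−45=53 ≥ 48 — meets.
  Stage 1 carried; the burden shifts to the defendant.
Stage 2 (defendant, a prima facie showing, weight exceeds 15): (b) net 28−13=15 ≤ 15 — fails.
  Stage 2 not carried; the defendant fails its burden.
The plaintiff prevails.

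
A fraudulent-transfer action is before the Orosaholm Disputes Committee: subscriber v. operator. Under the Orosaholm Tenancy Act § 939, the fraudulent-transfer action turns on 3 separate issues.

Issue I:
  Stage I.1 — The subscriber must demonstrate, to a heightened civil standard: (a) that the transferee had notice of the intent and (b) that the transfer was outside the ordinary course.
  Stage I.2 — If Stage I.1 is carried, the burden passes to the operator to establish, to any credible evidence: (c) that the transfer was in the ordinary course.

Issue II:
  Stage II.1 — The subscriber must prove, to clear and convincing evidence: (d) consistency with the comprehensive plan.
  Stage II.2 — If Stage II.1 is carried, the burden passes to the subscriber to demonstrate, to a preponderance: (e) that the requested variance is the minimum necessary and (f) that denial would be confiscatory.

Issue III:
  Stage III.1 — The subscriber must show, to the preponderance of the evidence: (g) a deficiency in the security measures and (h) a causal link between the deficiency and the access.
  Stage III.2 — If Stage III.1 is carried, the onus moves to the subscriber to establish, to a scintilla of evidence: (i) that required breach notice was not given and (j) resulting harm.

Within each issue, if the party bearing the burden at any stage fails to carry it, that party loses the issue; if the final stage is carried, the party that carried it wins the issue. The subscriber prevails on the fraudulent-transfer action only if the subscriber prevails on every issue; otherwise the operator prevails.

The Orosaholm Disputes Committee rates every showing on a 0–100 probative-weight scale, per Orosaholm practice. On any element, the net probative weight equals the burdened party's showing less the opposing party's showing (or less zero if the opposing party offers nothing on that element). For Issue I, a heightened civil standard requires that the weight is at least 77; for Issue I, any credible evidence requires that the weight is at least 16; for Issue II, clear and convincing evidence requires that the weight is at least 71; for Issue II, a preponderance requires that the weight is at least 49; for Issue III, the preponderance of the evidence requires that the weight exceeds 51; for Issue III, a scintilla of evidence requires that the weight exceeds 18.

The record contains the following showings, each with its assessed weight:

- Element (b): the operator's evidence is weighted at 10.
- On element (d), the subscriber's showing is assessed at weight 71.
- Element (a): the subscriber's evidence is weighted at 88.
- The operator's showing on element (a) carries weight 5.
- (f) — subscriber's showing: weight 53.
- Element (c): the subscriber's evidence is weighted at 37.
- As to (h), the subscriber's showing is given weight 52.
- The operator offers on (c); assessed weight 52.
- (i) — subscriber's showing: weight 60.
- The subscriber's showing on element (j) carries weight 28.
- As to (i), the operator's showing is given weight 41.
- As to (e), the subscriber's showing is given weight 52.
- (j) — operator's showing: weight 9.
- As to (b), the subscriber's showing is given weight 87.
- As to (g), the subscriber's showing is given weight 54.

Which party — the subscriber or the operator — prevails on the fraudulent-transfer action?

— Issue I —
Stage I.1 — burden on subscriber; standard: a heightened civil standard (weight is at least 77).
    (a): 88 − 5 = 83 ≥ 77 [met]
    (b): 87 − 10 = 77 ≥ 77 [met]
  Stage I.1 is satisfied; the onus moves to the operator.
Stage I.2 — burden on operator; standard: any credible evidence (weight is at least 16).
    (c): 52 − 37 = 15 < 16 [not met]
  Not every element is met, so the operator fails to carry Stage I.2.
The analysis ends at Stage I.2; the subscriber prevails on this issue.
— Issue II —
At Stage II.1 the subscriber must meet clear and convincing evidence (weight is at least 71): on (d) the weight is 71, ≥ 71, so (d) meets the standard.
  Stage II.1 is satisfied; the subscriber continues to bear the burden.
At Stage II.2 the subscriber must meet a preponderance (weight is at least 49): on (e) the weight is 52, ≥ 49, so (e) meets the standard; on (f) the weight is 53, which does reach 49, so (f) meets the standard.
  Stage II.2 carried; the final stage is satisfied.
All stages carried — the subscriber prevails on this issue.
— Issue III —
Stage III.1 (subscriber, the preponderance of the evidence, weight exceeds 51): (g) 54 > 51 — meets; (h) 52 > 51 — meets.
  Stage III.1 carried; the burden remains with the subscriber.
Stage III.2 (subscriber, a scintilla of evidence, weight exceeds 18): (i) net 60−41=19 > 18 — meets; (j) net 28−9=19 > 18 — meets.
  The subscriber carries the last stage.
All stages carried — the subscriber prevails on this issue.
Per-issue: Issue I → subscriber; Issue II → subscriber; Issue III → subscriber. The subscriber must prevail on every issue; overall, the subscriber prevails.

subscriber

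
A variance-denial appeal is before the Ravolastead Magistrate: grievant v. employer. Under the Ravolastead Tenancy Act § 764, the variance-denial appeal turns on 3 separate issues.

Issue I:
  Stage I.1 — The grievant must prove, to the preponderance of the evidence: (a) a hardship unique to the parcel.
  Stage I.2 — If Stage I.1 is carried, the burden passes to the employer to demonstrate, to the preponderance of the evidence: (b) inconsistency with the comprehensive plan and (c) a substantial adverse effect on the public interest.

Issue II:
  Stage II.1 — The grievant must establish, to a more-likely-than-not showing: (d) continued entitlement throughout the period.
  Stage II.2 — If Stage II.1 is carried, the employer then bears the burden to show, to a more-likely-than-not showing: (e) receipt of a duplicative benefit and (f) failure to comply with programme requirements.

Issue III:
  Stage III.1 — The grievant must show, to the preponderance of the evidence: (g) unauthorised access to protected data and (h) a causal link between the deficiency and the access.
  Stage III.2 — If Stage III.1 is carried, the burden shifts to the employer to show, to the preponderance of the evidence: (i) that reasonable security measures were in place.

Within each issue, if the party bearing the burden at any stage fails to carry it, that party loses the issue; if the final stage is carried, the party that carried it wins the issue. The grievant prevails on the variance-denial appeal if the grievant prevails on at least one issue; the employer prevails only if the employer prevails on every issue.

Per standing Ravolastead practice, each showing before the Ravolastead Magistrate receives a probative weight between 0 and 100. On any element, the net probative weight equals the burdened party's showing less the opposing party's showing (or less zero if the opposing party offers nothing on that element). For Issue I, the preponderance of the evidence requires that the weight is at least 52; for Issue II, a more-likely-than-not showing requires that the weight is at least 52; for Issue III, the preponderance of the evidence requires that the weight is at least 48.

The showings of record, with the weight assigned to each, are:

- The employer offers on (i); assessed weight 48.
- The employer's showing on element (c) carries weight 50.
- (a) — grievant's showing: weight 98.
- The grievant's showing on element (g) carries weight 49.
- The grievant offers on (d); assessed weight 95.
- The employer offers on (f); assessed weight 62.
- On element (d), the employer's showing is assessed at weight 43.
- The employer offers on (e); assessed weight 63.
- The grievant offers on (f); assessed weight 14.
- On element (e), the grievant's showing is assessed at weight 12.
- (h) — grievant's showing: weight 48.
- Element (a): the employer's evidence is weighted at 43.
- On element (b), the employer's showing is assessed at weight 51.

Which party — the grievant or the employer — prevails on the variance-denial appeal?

— Issue I —
At Stage I.1 the grievant must meet the preponderance of the evidence (weight is at least 52): on (a) the weight is 98 less the opposing 43 gives net 55, which does reach 52, so (a) meets the standard.
  Stage I.1 carried; the burden shifts to the employer.
At Stage I.2 the employer must meet the preponderance of the evidence (weight is at least 52): on (b) the weight is 51, which does not reach 52, so (b) does not meet the standard; on (c) the weight is 50, < 52, so (c) does not meet the standard.
  Not every element is met, so the employer fails to carry Stage I.2.
The analysis ends at Stage I.2; the grievant prevails on this issue.
— Issue II —
Stage II.1 (grievant, a more-likely-than-not showing, weight is at least 52): (d) net 95−43=52 ≥ 52 — meets.
  Stage II.1 carried; the burden shifts to the employer.
Stage II.2 (employer, a more-likely-than-not showing, weight is at least 52): (e) net 63−12=51 < 52 — fails; (f) net 62−14=48 < 52 — fails.
  Stage II.2 not carried; the employer fails its burden.
The analysis ends at Stage II.2; the grievant prevails on this issue.
— Issue III —
At Stage III.1 the grievant must meet the preponderance of the evidence (weight is at least 48): on (g) the weight is 49, which does reach 48, so (g) meets the standard; on (h) the weight is 48, ≥ 48, so (h) meets the standard.
  The grievant carries Stage III.1; the employer now bears the burden.
At Stage III.2 the employer must meet the preponderance of the evidence (weight is at least 48): on (i) the weight is 48, which does reach 48, so (i) meets the standard.
  The employer carries the last stage.
All stages carried — the employer prevails on this issue.
Per-issue: Issue I → grievant; Issue II → grievant; Issue III → employer. The grievant must prevail on at least one issue; overall, the grievant prevails.

grievant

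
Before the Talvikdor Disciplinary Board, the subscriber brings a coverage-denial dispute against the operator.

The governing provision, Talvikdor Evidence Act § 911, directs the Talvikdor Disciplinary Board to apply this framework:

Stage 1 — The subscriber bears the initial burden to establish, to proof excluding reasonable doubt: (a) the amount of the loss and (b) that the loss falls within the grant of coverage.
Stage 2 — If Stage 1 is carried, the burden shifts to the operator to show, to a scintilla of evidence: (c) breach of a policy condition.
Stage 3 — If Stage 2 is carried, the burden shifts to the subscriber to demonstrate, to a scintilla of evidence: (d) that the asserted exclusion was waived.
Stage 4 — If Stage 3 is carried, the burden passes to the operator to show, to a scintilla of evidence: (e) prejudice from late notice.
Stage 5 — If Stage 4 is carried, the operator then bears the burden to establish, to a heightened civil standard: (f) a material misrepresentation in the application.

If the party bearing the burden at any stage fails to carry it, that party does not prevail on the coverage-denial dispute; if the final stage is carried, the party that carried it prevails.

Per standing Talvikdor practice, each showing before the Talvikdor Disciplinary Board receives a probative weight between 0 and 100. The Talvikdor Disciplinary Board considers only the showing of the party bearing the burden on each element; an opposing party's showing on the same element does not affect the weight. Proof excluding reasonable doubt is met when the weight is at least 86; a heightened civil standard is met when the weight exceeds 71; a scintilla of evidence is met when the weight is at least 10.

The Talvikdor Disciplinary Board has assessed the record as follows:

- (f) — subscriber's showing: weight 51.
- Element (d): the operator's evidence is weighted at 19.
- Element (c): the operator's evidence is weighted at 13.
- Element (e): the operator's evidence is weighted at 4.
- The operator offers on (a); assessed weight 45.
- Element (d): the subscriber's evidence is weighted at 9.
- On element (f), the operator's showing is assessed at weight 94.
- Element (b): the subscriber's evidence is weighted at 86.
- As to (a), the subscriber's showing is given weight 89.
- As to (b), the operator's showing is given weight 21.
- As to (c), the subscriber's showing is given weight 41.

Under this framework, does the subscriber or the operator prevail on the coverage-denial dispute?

operator

Stage 1 (subscriber, proof excluding reasonable doubt, weight is at least 86): (a) 89 (operator's 45 disregarded) ≥ 86 — meets; (b) 86 (operator's 21 disregarded) ≥ 86 — meets.
  Stage 1 carried; the burden shifts to the operator.
Stage 2 (operator, a scintilla of evidence, weight is at least 10): (c) 13 (subscriber's 41 disregarded) ≥ 10 — meets.
  All elements met. The burden passes to the subscriber.
Stage 3 (subscriber, a scintilla of evidence, weight is at least 10): (d) 9 (operator's 19 disregarded) < 10 — fails.
  The subscriber does not carry Stage 3.
The analysis ends at Stage 3; the operator prevails.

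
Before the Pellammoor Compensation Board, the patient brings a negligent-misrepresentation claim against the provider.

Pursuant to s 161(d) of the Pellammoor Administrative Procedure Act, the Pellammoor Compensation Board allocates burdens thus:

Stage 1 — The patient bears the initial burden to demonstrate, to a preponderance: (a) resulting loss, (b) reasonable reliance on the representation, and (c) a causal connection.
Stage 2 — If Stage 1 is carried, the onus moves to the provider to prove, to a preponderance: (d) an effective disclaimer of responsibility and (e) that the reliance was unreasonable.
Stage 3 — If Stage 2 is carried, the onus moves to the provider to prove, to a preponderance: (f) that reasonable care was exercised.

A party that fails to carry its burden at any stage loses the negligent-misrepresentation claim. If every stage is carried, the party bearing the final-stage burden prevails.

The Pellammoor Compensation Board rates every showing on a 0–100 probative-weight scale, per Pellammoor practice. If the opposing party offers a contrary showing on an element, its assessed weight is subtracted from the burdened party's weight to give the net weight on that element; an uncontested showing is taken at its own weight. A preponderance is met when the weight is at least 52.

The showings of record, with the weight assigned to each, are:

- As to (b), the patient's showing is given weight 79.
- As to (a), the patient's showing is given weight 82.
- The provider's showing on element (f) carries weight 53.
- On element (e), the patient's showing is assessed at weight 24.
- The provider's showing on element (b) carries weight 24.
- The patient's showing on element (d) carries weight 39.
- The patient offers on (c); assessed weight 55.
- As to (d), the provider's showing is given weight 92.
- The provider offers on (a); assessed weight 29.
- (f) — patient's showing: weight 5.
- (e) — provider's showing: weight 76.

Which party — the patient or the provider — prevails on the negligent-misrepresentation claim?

patient

Stage 1 — burden on patient; standard: a preponderance (weight is at least 52).
    (a): 82 − 29 = 53 ≥ 52 [met]
    (b): 79 − 24 = 55 ≥ 52 [met]
    (c): 55 ≥ 52 [met]
  All elements met. The burden passes to the provider.
Stage 2 — burden on provider; standard: a preponderance (weight is at least 52).
    (d): 92 − 39 = 53 ≥ 52 [met]
    (e): 76 − 24 = 52 ≥ 52 [met]
  Stage 2 carried; the burden remains with the provider.
Stage 3 — burden on provider; standard: a preponderance (weight is at least 52).
    (f): 53 − 5 = 48 < 52 [not met]
  Not every element is met, so the provider fails to carry Stage 3.
The patient prevails.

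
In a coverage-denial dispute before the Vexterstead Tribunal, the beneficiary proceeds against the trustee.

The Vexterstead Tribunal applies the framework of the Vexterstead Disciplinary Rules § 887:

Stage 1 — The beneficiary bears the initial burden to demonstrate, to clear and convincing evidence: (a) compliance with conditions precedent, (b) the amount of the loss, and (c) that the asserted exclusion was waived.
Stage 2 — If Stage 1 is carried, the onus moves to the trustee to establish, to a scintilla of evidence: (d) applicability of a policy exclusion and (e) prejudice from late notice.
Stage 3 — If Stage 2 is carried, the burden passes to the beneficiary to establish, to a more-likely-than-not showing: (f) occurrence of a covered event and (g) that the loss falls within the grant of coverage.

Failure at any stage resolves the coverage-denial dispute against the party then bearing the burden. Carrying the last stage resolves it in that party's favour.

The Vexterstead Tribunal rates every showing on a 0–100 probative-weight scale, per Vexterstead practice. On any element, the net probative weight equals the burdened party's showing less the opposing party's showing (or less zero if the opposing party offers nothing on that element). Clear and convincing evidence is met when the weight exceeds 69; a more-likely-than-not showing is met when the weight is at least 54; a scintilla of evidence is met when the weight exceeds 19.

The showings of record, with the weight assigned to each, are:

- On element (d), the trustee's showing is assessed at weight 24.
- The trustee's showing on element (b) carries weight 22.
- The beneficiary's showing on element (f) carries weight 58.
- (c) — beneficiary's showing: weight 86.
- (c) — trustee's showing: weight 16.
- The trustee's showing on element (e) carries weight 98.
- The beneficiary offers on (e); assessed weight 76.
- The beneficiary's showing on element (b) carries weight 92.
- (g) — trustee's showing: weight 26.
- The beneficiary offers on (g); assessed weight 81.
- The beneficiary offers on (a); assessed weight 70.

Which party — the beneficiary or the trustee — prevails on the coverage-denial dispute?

Stage 1 (beneficiary, clear and convincing evidence, weight exceeds 69): (a) 70 > 69 — meets; (b) net 92−22=70 > 69 — meets; (c) net 86−16=70 > 69 — meets.
  The beneficiary carries Stage 1; the trustee now bears the burden.
Stage 2 (trustee, a scintilla of evidence, weight exceeds 19): (d) 24 > 19 — meets; (e) net 98−76=22 > 19 — meets.
  The trustee carries Stage 2; the beneficiary now bears the burden.
Stage 3 (beneficiary, a more-likely-than-not showing, weight is at least 54): (f) 58 ≥ 54 — meets; (g) net 81−26=55 ≥ 54 — meets.
  Stage 3 carried; the final stage is satisfied.
All stages carried — the beneficiary prevails.

beneficiary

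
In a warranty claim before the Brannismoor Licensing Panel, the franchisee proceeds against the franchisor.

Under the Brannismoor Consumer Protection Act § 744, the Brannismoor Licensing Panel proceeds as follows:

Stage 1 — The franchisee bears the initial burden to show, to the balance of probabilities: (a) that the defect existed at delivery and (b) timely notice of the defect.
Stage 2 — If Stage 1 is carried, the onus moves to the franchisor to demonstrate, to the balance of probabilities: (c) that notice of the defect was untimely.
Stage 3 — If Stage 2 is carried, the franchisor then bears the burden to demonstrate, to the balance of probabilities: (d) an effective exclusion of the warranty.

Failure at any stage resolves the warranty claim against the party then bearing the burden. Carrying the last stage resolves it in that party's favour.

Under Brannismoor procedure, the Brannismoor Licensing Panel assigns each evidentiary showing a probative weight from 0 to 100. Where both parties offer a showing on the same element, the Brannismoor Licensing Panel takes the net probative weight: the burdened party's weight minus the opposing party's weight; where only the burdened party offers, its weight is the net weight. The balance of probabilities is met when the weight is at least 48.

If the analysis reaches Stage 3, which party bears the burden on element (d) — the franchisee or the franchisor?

Stage 3's rule assigns the burden to the franchisor (to the balance of probabilities).

franchisor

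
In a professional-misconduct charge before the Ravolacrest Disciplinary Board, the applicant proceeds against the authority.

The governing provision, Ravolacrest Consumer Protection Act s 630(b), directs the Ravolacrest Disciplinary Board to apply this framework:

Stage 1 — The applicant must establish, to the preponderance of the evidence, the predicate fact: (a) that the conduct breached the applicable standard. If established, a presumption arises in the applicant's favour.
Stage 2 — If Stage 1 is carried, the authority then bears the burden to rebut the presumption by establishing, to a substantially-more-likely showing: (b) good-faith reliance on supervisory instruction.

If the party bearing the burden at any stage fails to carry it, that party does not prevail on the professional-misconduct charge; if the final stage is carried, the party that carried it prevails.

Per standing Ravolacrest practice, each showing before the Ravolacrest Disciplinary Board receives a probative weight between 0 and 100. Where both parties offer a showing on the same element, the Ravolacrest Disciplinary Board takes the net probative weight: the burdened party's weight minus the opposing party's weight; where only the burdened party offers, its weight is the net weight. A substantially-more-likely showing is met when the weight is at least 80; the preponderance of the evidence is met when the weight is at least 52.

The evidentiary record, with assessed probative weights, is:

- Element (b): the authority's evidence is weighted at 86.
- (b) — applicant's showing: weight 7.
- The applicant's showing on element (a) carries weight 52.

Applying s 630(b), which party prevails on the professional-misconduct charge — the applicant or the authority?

Stage 1 (applicant, the preponderance of the evidence, weight is at least 52): (a) 52 ≥ 52 — meets.
  The applicant carries Stage 1; the authority now bears the burden.
Stage 2 (authority, a substantially-more-likely showing, weight is at least 80): (b) net 86−7=79 < 80 — fails.
  Stage 2 not carried; the authority fails its burden.
So the applicant prevails.

applicant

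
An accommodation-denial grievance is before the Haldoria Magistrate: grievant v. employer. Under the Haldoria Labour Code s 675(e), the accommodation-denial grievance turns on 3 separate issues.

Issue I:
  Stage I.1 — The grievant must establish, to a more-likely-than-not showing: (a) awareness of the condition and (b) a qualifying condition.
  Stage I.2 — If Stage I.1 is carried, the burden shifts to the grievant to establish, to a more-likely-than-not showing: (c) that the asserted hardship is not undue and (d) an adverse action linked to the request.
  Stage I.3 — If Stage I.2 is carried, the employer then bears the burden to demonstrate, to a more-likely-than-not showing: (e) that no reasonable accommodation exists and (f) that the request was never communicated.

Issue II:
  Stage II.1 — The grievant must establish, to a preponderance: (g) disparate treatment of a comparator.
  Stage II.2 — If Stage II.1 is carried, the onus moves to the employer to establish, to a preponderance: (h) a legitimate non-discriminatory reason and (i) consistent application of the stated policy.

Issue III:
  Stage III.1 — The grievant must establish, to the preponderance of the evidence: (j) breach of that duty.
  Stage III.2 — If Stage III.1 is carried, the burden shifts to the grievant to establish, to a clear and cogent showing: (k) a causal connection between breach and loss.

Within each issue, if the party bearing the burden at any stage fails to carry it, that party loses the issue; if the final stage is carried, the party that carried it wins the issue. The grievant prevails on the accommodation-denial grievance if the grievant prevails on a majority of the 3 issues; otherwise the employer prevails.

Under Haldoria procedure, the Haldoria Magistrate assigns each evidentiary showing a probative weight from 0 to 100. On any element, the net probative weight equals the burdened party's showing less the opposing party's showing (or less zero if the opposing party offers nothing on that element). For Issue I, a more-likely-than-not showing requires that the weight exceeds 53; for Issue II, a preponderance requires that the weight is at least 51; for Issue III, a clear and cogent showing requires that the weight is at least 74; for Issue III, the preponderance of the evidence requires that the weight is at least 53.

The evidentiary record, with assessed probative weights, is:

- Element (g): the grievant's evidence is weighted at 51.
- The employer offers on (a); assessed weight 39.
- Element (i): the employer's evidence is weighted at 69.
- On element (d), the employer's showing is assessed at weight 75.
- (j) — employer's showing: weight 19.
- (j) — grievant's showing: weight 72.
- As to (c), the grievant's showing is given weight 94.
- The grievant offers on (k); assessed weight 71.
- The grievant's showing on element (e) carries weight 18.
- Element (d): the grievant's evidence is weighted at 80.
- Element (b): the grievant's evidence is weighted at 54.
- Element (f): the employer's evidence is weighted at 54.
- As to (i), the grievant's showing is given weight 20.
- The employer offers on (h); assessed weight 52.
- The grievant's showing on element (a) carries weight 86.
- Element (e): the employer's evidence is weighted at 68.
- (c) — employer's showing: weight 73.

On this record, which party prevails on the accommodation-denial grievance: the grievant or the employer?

employer

— Issue I —
At Stage I.1 the grievant must meet a more-likely-than-not showing (weight exceeds 53): on (a) the weight is 86 less the opposing 39 gives net 47, ≤ 53, so (a) does not meet the standard; on (b) the weight is 54, > 53, so (b) meets the standard.
  Stage I.1 not carried; the grievant fails its burden.
The analysis ends at Stage I.1; the employer prevails on this issue.
— Issue II —
Stage II.1 (grievant, a preponderance, weight is at least 51): (g) 51 ≥ 51 — meets.
  Stage II.1 carried; the burden shifts to the employer.
Stage II.2 (employer, a preponderance, weight is at least 51): (h) 52 ≥ 51 — meets; (i) net 69−20=49 < 51 — fails.
  Not every element is met, so the employer fails to carry Stage II.2.
The grievant prevails on this issue.
— Issue III —
At Stage III.1 the grievant must meet the preponderance of the evidence (weight is at least 53): on (j) the weight is 72 less the opposing 19 gives net 53, which does reach 53, so (j) meets the standard.
  All elements met. The grievant retains the burden for Stage III.2.
At Stage III.2 the grievant must meet a clear and cogent showing (weight is at least 74): on (k) the weight is 71, < 74, so (k) does not meet the standard.
  Stage III.2 not carried; the grievant fails its burden.
The analysis ends at Stage III.2; the employer prevails on this issue.
Per-issue: Issue I → employer; Issue II → grievant; Issue III → employer. The grievant must prevail on a majority of issues; overall, the employer prevails.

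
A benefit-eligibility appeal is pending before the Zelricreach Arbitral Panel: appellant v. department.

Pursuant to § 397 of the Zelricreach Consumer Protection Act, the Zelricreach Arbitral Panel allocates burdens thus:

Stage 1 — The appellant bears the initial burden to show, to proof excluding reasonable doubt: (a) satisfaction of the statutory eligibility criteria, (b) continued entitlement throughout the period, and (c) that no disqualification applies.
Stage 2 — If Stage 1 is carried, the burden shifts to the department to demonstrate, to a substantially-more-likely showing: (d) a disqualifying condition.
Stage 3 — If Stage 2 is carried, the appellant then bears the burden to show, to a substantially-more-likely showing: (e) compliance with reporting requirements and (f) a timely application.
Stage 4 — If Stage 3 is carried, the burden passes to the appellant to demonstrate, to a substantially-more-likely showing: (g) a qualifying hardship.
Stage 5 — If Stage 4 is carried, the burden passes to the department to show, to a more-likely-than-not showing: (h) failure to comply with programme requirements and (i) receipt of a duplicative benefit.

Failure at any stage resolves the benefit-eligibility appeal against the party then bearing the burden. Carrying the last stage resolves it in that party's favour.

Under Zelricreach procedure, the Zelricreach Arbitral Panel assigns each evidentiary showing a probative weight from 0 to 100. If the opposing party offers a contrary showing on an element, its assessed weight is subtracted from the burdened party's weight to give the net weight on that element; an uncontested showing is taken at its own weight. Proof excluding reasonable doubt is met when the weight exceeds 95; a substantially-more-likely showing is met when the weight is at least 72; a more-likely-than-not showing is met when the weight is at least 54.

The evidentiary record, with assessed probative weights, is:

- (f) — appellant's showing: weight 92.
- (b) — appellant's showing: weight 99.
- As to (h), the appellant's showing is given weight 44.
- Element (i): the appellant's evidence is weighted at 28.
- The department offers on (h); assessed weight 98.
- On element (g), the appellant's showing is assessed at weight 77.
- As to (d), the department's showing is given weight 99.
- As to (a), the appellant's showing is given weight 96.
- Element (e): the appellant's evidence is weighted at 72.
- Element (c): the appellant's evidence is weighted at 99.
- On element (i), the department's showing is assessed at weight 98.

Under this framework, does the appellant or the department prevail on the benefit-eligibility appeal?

At Stage 1 the appellant must meet proof excluding reasonable doubt (weight exceeds 95): on (a) the weight is 96, which does exceed 95, so (a) meets the standard; on (b) the weight is 99, > 95, so (b) meets the standard; on (c) the weight is 99, which does exceed 95, so (c) meets the standard.
  Stage 1 carried; the burden shifts to the department.
At Stage 2 the department must meet a substantially-more-likely showing (weight is at least 72): on (d) the weight is 99, ≥ 72, so (d) meets the standard.
  The department carries Stage 2; the appellant now bears the burden.
At Stage 3 the appellant must meet a substantially-more-likely showing (weight is at least 72): on (e) the weight is 72, ≥ 72, so (e) meets the standard; on (f) the weight is 92, which does reach 72, so (f) meets the standard.
  All elements met. The appellant retains the burden for Stage 4.
At Stage 4 the appellant must meet a substantially-more-likely showing (weight is at least 72): on (g) the weight is 77, ≥ 72, so (g) meets the standard.
  Stage 4 is satisfied; the onus moves to the department.
At Stage 5 the department must meet a more-likely-than-not showing (weight is at least 54): on (h) the weight is 98 less the opposing 44 gives net 54, which does reach 54, so (h) meets the standard; on (i) the weight is 98 less the opposing 28 gives net 70, ≥ 54, so (i) meets the standard.
  The department carries the last stage.
With every stage satisfied, the department prevails.

department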